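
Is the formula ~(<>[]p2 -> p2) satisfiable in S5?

1. ~(<>[]p2 -> p2), u
2. <>[]p2, u
3. ~p2, u
4. []p2, v
5. p2, u
Accessibility: uRu, uRv, vRu, vRv
Branch closes: p2 and ~p2 both at u.
Every branch closes; the branch above is one of them.

Unsatisfiable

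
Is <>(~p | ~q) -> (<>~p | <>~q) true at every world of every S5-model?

Tableau for the negation ~(<>(~p | ~q) -> (<>~p | <>~q)):
1. ~(<>(~p | ~q) -> (<>~p | <>~q)), 0
2. <>(~p | ~q), 0
3. ~(<>~p | <>~q), 0
4. ~<>~p, 0
5. ~<>~q, 0
6. p, 0
7. q, 0
8. ~p | ~q, 1
9. p, 1
10. q, 1
11. ~q, 1
Accessibility: 0R0, 0R1, 1R0, 1R1
Branch closes: q and ~q both at 1.
Every branch of the negation's tableau closes; the branch above is one of them.

Yes, valid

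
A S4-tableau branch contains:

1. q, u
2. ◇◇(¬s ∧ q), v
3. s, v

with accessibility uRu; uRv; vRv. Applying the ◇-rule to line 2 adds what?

a fresh world w with vRw, and ◇(¬s ∧ q) at w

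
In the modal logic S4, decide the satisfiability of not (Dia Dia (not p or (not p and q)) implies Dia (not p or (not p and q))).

1. not (Dia Dia (not p or (not p and q)) implies Dia (not p or (not p and q))), w0
2. Dia Dia (not p or (not p and q)), w0
3. not Dia (not p or (not p and q)), w0
4. not (not p or (not p and q)), w0
5. p, w0
6. not (not p and q), w0
7. not q, w0
8. Dia (not p or (not p and q)), w1
9. not (not p or (not p and q)), w1
10. p, w1
11. not (not p and q), w1
12. not q, w1
13. not p or (not p and q), w2
14. not (not p or (not p and q)), w2
15. p, w2
16. not (not p and q), w2
17. not p and q, w2
18. not p, w2
19. q, w2
Accessibility: w0Rw0, w0Rw1, w0Rw2, w1Rw1, w1Rw2, w2Rw2
Branch closes: p and not p both at w2.
All branches of the tableau close; one closing branch shown above.

Unsatisfiable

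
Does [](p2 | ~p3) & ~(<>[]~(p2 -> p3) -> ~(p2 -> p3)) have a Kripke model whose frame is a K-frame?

1. [](p2 | ~p3) & ~(<>[]~(p2 -> p3) -> ~(p2 -> p3)), 0
2. [](p2 | ~p3), 0   [&-rule on 1]
3. ~(<>[]~(p2 -> p3) -> ~(p2 -> p3)), 0   [&-rule on 1]
4. <>[]~(p2 -> p3), 0   [~->-rule on 3]
5. p2 -> p3, 0   [~->-rule on 3]
6. p3, 0   [->-rule on 5 (branches; this branch)]
7. []~(p2 -> p3), 1   [<>-rule on 4: fresh world 1, 0R1]
8. p2 | ~p3, 1   [[]-rule on 2 via 0R1]
9. ~p3, 1   [|-rule on 8 (branches; this branch)]
Accessibility: 0R1

Yes, satisfiable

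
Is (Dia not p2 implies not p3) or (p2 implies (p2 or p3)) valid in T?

Tableau for the negation not ((Dia not p2 implies not p3) or (p2 implies (p2 or p3))):
1. not ((Dia not p2 implies not p3) or (p2 implies (p2 or p3))), w0
2. not (Dia not p2 implies not p3), w0
3. not (p2 implies (p2 or p3)), w0
4. Dia not p2, w0
5. p3, w0
6. p2, w0
7. not (p2 or p3), w0
8. not p2, w0
9. not p3, w0
Accessibility: w0Rw0
Branch closes: p2 and not p2 both at w0.
All branches of the negation close; one closing branch shown above.

Valid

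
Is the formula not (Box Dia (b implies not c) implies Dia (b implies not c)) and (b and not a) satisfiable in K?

Satisfiable (open branch found)

1. not (Box Dia (b implies not c) implies Dia (b implies not c)) and (b and not a), w0
2. not (Box Dia (b implies not c) implies Dia (b implies not c)), w0
3. b and not a, w0
4. Box Dia (b implies not c), w0
5. not Dia (b implies not c), w0
6. b, w0
7. not a, w0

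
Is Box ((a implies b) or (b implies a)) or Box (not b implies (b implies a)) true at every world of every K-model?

Tableau for the negation not (Box ((a implies b) or (b implies a)) or Box (not b implies (b implies a))):
1. not (Box ((a implies b) or (b implies a)) or Box (not b implies (b implies a))), w0
2. not Box ((a implies b) or (b implies a)), w0   [neg-or-rule on 1]
3. not Box (not b implies (b implies a)), w0   [neg-or-rule on 1]
4. not ((a implies b) or (b implies a)), w1   [neg-Box-rule on 2: fresh world w1, w0Rw1]
5. not (a implies b), w1   [neg-or-rule on 4]
6. not (b implies a), w1   [neg-or-rule on 4]
7. a, w1   [neg-implies-rule on 5]
8. not b, w1   [neg-implies-rule on 5]
9. b, w1   [neg-implies-rule on 6]
10. not a, w1   [neg-implies-rule on 6]
Accessibility: w0Rw1
Branch closes: b and not b both at w1.
All branches of the negation close; one closing branch shown above.

Valid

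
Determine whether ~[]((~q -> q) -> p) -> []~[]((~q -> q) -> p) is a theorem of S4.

No, not valid

Tableau for the negation ~(~[]((~q -> q) -> p) -> []~[]((~q -> q) -> p)):
1. ~(~[]((~q -> q) -> p) -> []~[]((~q -> q) -> p)), 0
2. ~[]((~q -> q) -> p), 0
3. ~[]~[]((~q -> q) -> p), 0
4. ~((~q -> q) -> p), 1
5. ~q -> q, 1
6. ~p, 1
7. q, 1
8. []((~q -> q) -> p), 2
9. (~q -> q) -> p, 2
10. p, 2
Accessibility: 0R0, 0R1, 0R2, 1R1, 2R2
The negation has an open branch (countermodel exists).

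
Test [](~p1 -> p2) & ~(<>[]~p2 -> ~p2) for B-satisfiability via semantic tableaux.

1. [](~p1 -> p2) & ~(<>[]~p2 -> ~p2), 0
2. [](~p1 -> p2), 0   [&-rule on 1]
3. ~(<>[]~p2 -> ~p2), 0   [&-rule on 1]
4. <>[]~p2, 0   [~->-rule on 3]
5. p2, 0   [~->-rule on 3]
6. ~p1 -> p2, 0   [[]-rule on 2 via 0R0]
7. []~p2, 1   [<>-rule on 4: fresh world 1, 0R1]
8. ~p1 -> p2, 1   [[]-rule on 2 via 0R1]
9. ~p2, 0   [[]-rule on 7 via 1R0]
Accessibility: 0R0, 0R1, 1R0, 1R1
Branch closes: p2 and ~p2 both at 0.
(One branch shown.) All branches close.

Unsatisfiable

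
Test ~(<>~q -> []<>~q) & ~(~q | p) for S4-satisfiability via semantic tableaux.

1. ~(<>~q -> []<>~q) & ~(~q | p), 0
2. ~(<>~q -> []<>~q), 0
3. ~(~q | p), 0
4. <>~q, 0
5. ~[]<>~q, 0
6. q, 0
7. ~p, 0
8. ~q, 1
9. ~<>~q, 2
10. q, 2
Accessibility: 0R0, 0R1, 0R2, 1R1, 2R2

Satisfiable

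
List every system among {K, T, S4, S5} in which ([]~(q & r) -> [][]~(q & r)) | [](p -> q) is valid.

T-tableau for the negation ~(([]~(q & r) -> [][]~(q & r)) | [](p -> q)):
1. ~(([]~(q & r) -> [][]~(q & r)) | [](p -> q)), 0
2. ~([]~(q & r) -> [][]~(q & r)), 0
3. ~[](p -> q), 0
4. []~(q & r), 0
5. ~[][]~(q & r), 0
6. ~(q & r), 0
7. ~r, 0
8. ~(p -> q), 1
9. p, 1
10. ~q, 1
11. ~(q & r), 1
12. ~r, 1
13. ~[]~(q & r), 2
14. ~(q & r), 2
15. ~r, 2
16. q & r, 3
17. q, 3
18. r, 3
Accessibility: 0R0, 0R1, 0R2, 1R1, 2R2, 2R3, 3R3
Complete open branch: countermodel on a T-frame, so not valid in T, nor in K (the same frame is also a K-frame).
S4-tableau for the negation ~(([]~(q & r) -> [][]~(q & r)) | [](p -> q)):
1. ~(([]~(q & r) -> [][]~(q & r)) | [](p -> q)), 0
2. ~([]~(q & r) -> [][]~(q & r)), 0
3. ~[](p -> q), 0
4. []~(q & r), 0
5. ~[][]~(q & r), 0
6. ~(q & r), 0
7. ~r, 0
8. ~(p -> q), 1
9. p, 1
10. ~q, 1
11. ~(q & r), 1
12. ~r, 1
13. ~[]~(q & r), 2
14. ~(q & r), 2
15. ~r, 2
16. q & r, 3
17. q, 3
18. r, 3
19. ~(q & r), 3
20. ~r, 3
Accessibility: 0R0, 0R1, 0R2, 0R3, 1R1, 2R2, 2R3, 3R3
Branch closes: r and ~r both at 3.
Every branch closes (one shown): valid in S4, hence also in S5 (every theorem of S4 is a theorem of S5).

S4, S5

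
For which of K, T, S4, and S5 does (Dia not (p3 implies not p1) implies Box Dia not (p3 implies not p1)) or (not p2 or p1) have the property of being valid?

S5-tableau for the negation not ((Dia not (p3 implies not p1) implies Box Dia not (p3 implies not p1)) or (not p2 or p1)):
1. not ((Dia not (p3 implies not p1) implies Box Dia not (p3 implies not p1)) or (not p2 or p1)), w0
2. not (Dia not (p3 implies not p1) implies Box Dia not (p3 implies not p1)), w0
3. not (not p2 or p1), w0
4. Dia not (p3 implies not p1), w0
5. not Box Dia not (p3 implies not p1), w0
6. p2, w0
7. not p1, w0
8. not (p3 implies not p1), w1
9. p3, w1
10. p1, w1
11. not Dia not (p3 implies not p1), w2
12. p3 implies not p1, w0
13. p3 implies not p1, w1
14. p3 implies not p1, w2
15. not p1, w1
Accessibility: w0Rw0, w0Rw1, w0Rw2, w1Rw0, w1Rw1, w1Rw2, w2Rw0, w2Rw1, w2Rw2
Branch closes: p1 and not p1 both at w1.
Every branch closes (one shown): valid in S5.
S4-tableau for the negation not ((Dia not (p3 implies not p1) implies Box Dia not (p3 implies not p1)) or (not p2 or p1)):
1. not ((Dia not (p3 implies not p1) implies Box Dia not (p3 implies not p1)) or (not p2 or p1)), w0
2. not (Dia not (p3 implies not p1) implies Box Dia not (p3 implies not p1)), w0
3. not (not p2 or p1), w0
4. Dia not (p3 implies not p1), w0
5. not Box Dia not (p3 implies not p1), w0
6. p2, w0
7. not p1, w0
8. not (p3 implies not p1), w1
9. p3, w1
10. p1, w1
11. not Dia not (p3 implies not p1), w2
12. p3 implies not p1, w2
13. not p1, w2
Accessibility: w0Rw0, w0Rw1, w0Rw2, w1Rw1, w2Rw2
Complete open branch: countermodel on an S4-frame, so not valid in S4, nor in K, T (the same frame is also a K-frame and a T-frame).

S5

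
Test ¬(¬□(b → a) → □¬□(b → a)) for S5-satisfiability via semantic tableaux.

1. ¬(¬□(b → a) → □¬□(b → a)), 0
2. ¬□(b → a), 0
3. ¬□¬□(b → a), 0
4. ¬(b → a), 1
5. b, 1
6. ¬a, 1
7. □(b → a), 2
8. b → a, 0
9. b → a, 1
10. b → a, 2
11. a, 0
12. a, 1
Accessibility: 0R0, 0R1, 0R2, 1R0, 1R1, 1R2, 2R0, 2R1, 2R2
Branch closes: a and ¬a both at 1.
(One branch shown.) All branches close.

Unsatisfiable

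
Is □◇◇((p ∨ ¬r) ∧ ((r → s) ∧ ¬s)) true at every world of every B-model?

Invalid (countermodel exists)

Tableau for the negation ¬□◇◇((p ∨ ¬r) ∧ ((r → s) ∧ ¬s)):
1. ¬□◇◇((p ∨ ¬r) ∧ ((r → s) ∧ ¬s)), 0
2. ¬◇◇((p ∨ ¬r) ∧ ((r → s) ∧ ¬s)), 1
3. ¬◇((p ∨ ¬r) ∧ ((r → s) ∧ ¬s)), 0
4. ¬◇((p ∨ ¬r) ∧ ((r → s) ∧ ¬s)), 1
5. ¬((p ∨ ¬r) ∧ ((r → s) ∧ ¬s)), 0
6. ¬((p ∨ ¬r) ∧ ((r → s) ∧ ¬s)), 1
7. ¬((r → s) ∧ ¬s), 0
8. ¬((r → s) ∧ ¬s), 1
9. s, 0
10. s, 1
Accessibility: 0R0, 0R1, 1R0, 1R1
The negation has an open branch (countermodel exists).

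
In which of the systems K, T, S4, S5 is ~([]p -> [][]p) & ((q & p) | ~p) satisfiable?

T-tableau for the formula:
1. ~([]p -> [][]p) & ((q & p) | ~p), w0
2. ~([]p -> [][]p), w0
3. (q & p) | ~p, w0
4. []p, w0
5. ~[][]p, w0
6. p, w0
7. q & p, w0
8. q, w0
9. ~[]p, w1
10. p, w1
11. ~p, w2
Accessibility: w0Rw0, w0Rw1, w1Rw1, w1Rw2, w2Rw2
Complete open branch: satisfiable in T, hence also in K (this T-model is also a K-model).
S4-tableau for the formula:
1. ~([]p -> [][]p) & ((q & p) | ~p), w0
2. ~([]p -> [][]p), w0
3. (q & p) | ~p, w0
4. []p, w0
5. ~[][]p, w0
6. p, w0
7. q & p, w0
8. q, w0
9. ~[]p, w1
10. p, w1
11. ~p, w2
12. p, w2
Accessibility: w0Rw0, w0Rw1, w0Rw2, w1Rw1, w1Rw2, w2Rw2
Branch closes: p and ~p both at w2.
Every branch closes (one shown): unsatisfiable in S4, hence also in S5 (every S5-frame is an S4-frame).

K, T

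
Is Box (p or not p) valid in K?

Valid

Tableau for the negation not Box (p or not p):
1. not Box (p or not p), w0
2. not (p or not p), w1
3. not p, w1
4. p, w1
Accessibility: w0Rw1
Branch closes: p and not p both at w1.
All branches of the negation close; one closing branch shown above.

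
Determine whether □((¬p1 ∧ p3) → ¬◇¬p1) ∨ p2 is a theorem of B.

Tableau for the negation ¬(□((¬p1 ∧ p3) → ¬◇¬p1) ∨ p2):
1. ¬(□((¬p1 ∧ p3) → ¬◇¬p1) ∨ p2), w0
2. ¬□((¬p1 ∧ p3) → ¬◇¬p1), w0
3. ¬p2, w0
4. ¬((¬p1 ∧ p3) → ¬◇¬p1), w1
5. ¬p1 ∧ p3, w1
6. ◇¬p1, w1
7. ¬p1, w1
8. p3, w1
9. ¬p1, w2
Accessibility: w0Rw0, w0Rw1, w1Rw0, w1Rw1, w1Rw2, w2Rw1, w2Rw2
The negation has an open branch (countermodel exists).

Not valid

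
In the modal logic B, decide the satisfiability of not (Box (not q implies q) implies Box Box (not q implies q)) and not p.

Satisfiable

1. not (Box (not q implies q) implies Box Box (not q implies q)) and not p, u
2. not (Box (not q implies q) implies Box Box (not q implies q)), u
3. not p, u
4. Box (not q implies q), u
5. not Box Box (not q implies q), u
6. not q implies q, u
7. q, u
8. not Box (not q implies q), v
9. not q implies q, v
10. q, v
11. not (not q implies q), w
12. not q, w
Accessibility: uRu, uRv, vRu, vRv, vRw, wRv, wRw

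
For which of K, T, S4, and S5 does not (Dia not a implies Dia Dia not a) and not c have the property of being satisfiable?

K

K-tableau for the formula:
1. not (Dia not a implies Dia Dia not a) and not c, w0
2. not (Dia not a implies Dia Dia not a), w0
3. not c, w0
4. Dia not a, w0
5. not Dia Dia not a, w0
6. not a, w1
7. not Dia not a, w1
Accessibility: w0Rw1
Complete open branch: satisfiable in K.
T-tableau for the formula:
1. not (Dia not a implies Dia Dia not a) and not c, w0
2. not (Dia not a implies Dia Dia not a), w0
3. not c, w0
4. Dia not a, w0
5. not Dia Dia not a, w0
6. not Dia not a, w0
7. a, w0
8. not a, w1
9. not Dia not a, w1
10. a, w1
Accessibility: w0Rw0, w0Rw1, w1Rw1
Branch closes: a and not a both at w1.
Every branch closes (one shown): unsatisfiable in T, hence also in S4, S5 (every S4/S5-frame is a T-frame).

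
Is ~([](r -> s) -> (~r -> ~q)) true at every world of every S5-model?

No, not valid

Tableau for the negation [](r -> s) -> (~r -> ~q):
1. [](r -> s) -> (~r -> ~q), 0
2. ~r -> ~q, 0
3. ~q, 0
Accessibility: 0R0
The negation has an open branch (countermodel exists).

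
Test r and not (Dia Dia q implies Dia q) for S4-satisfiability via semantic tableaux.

1. r and not (Dia Dia q implies Dia q), u
2. r, u   [and-rule on 1]
3. not (Dia Dia q implies Dia q), u   [and-rule on 1]
4. Dia Dia q, u   [neg-implies-rule on 3]
5. not Dia q, u   [neg-implies-rule on 3]
6. not q, u   [neg-Dia-rule on 5 via uRu]
7. Dia q, v   [Dia-rule on 4: fresh world v, uRv]
8. not q, v   [neg-Dia-rule on 5 via uRv]
9. q, w   [Dia-rule on 7: fresh world w, vRw]
10. not q, w   [neg-Dia-rule on 5 via uRw]
Accessibility: uRu, uRv, uRw, vRv, vRw, wRw
Branch closes: q and not q both at w.
All branches of the tableau close; one closing branch shown above.

Unsatisfiable (every branch closes)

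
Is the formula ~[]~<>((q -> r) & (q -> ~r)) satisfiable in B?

Satisfiable (open branch found)

1. ~[]~<>((q -> r) & (q -> ~r)), w0
2. <>((q -> r) & (q -> ~r)), w1
3. (q -> r) & (q -> ~r), w2
4. q -> r, w2
5. q -> ~r, w2
6. r, w2
7. ~q, w2
Accessibility: w0Rw0, w0Rw1, w1Rw0, w1Rw1, w1Rw2, w2Rw1, w2Rw2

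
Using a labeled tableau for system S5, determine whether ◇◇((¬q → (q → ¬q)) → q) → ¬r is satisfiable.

1. ◇◇((¬q → (q → ¬q)) → q) → ¬r, u
2. ¬r, u
Accessibility: uRu

Satisfiable (open branch found)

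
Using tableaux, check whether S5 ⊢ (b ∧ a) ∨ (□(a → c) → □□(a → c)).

Yes, valid

Tableau for the negation ¬((b ∧ a) ∨ (□(a → c) → □□(a → c))):
1. ¬((b ∧ a) ∨ (□(a → c) → □□(a → c))), 0
2. ¬(b ∧ a), 0
3. ¬(□(a → c) → □□(a → c)), 0
4. □(a → c), 0
5. ¬□□(a → c), 0
6. a → c, 0
7. ¬a, 0
8. c, 0
9. ¬□(a → c), 1
10. a → c, 1
11. c, 1
12. ¬(a → c), 2
13. a, 2
14. ¬c, 2
15. a → c, 2
16. c, 2
Accessibility: 0R0, 0R1, 0R2, 1R0, 1R1, 1R2, 2R0, 2R1, 2R2
Branch closes: c and ¬c both at 2.
All branches of the negation close; one closing branch shown above.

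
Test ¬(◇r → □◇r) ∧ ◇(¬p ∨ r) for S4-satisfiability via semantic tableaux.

1. ¬(◇r → □◇r) ∧ ◇(¬p ∨ r), u
2. ¬(◇r → □◇r), u   [∧-rule on 1]
3. ◇(¬p ∨ r), u   [∧-rule on 1]
4. ◇r, u   [¬→-rule on 2]
5. ¬□◇r, u   [¬→-rule on 2]
6. ¬p ∨ r, v   [◇-rule on 3: fresh world v, uRv]
7. r, v   [∨-rule on 6 (branches; this branch)]
8. r, w   [◇-rule on 4: fresh world w, uRw]
9. ¬◇r, x   [¬□-rule on 5: fresh world x, uRx]
10. ¬r, x   [¬◇-rule on 9 via xRx]
Accessibility: uRu, uRv, uRw, uRx, vRv, wRw, xRx

Yes, satisfiable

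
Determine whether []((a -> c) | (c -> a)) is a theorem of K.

Yes, valid

Tableau for the negation ~[]((a -> c) | (c -> a)):
1. ~[]((a -> c) | (c -> a)), 0
2. ~((a -> c) | (c -> a)), 1
3. ~(a -> c), 1
4. ~(c -> a), 1
5. a, 1
6. ~c, 1
7. c, 1
8. ~a, 1
Accessibility: 0R1
Branch closes: c and ~c both at 1.
All branches of the negation close; one closing branch shown above.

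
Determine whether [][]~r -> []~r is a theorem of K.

Tableau for the negation ~([][]~r -> []~r):
1. ~([][]~r -> []~r), u
2. [][]~r, u
3. ~[]~r, u
4. r, v
5. []~r, v
Accessibility: uRv
The negation has an open branch (countermodel exists).

Not valid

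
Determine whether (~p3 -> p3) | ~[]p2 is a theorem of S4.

Not valid

Tableau for the negation ~((~p3 -> p3) | ~[]p2):
1. ~((~p3 -> p3) | ~[]p2), w0
2. ~(~p3 -> p3), w0
3. []p2, w0
4. ~p3, w0
5. p2, w0
Accessibility: w0Rw0
The negation has an open branch (countermodel exists).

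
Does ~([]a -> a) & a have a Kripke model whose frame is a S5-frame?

1. ~([]a -> a) & a, w0
2. ~([]a -> a), w0
3. a, w0
4. []a, w0
5. ~a, w0
Accessibility: w0Rw0
Branch closes: a and ~a both at w0.
(One branch shown.) All branches close.

Unsatisfiable (every branch closes)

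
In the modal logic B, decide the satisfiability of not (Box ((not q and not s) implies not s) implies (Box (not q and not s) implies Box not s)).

1. not (Box ((not q and not s) implies not s) implies (Box (not q and not s) implies Box not s)), 0
2. Box ((not q and not s) implies not s), 0   [neg-implies-rule on 1]
3. not (Box (not q and not s) implies Box not s), 0   [neg-implies-rule on 1]
4. Box (not q and not s), 0   [neg-implies-rule on 3]
5. not Box not s, 0   [neg-implies-rule on 3]
6. (not q and not s) implies not s, 0   [Box-rule on 2 via 0R0]
7. not q and not s, 0   [Box-rule on 4 via 0R0]
8. not q, 0   [and-rule on 7]
9. not s, 0   [and-rule on 7]
10. s, 1   [neg-Box-rule on 5: fresh world 1, 0R1]
11. (not q and not s) implies not s, 1   [Box-rule on 2 via 0R1]
12. not q and not s, 1   [Box-rule on 4 via 0R1]
13. not q, 1   [and-rule on 12]
14. not s, 1   [and-rule on 12]
Accessibility: 0R0, 0R1, 1R0, 1R1
Branch closes: s and not s both at 1.
Every branch closes; the branch above is one of them.

No, unsatisfiable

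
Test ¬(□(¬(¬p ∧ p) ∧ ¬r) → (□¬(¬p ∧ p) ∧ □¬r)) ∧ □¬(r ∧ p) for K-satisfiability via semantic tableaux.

Unsatisfiable

1. ¬(□(¬(¬p ∧ p) ∧ ¬r) → (□¬(¬p ∧ p) ∧ □¬r)) ∧ □¬(r ∧ p), 0
2. ¬(□(¬(¬p ∧ p) ∧ ¬r) → (□¬(¬p ∧ p) ∧ □¬r)), 0
3. □¬(r ∧ p), 0
4. □(¬(¬p ∧ p) ∧ ¬r), 0
5. ¬(□¬(¬p ∧ p) ∧ □¬r), 0
6. ¬□¬r, 0
7. r, 1
8. ¬(r ∧ p), 1
9. ¬(¬p ∧ p) ∧ ¬r, 1
10. ¬(¬p ∧ p), 1
11. ¬r, 1
Accessibility: 0R1
Branch closes: r and ¬r both at 1.
All branches of the tableau close; one closing branch shown above.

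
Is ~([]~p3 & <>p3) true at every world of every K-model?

Yes, valid

Tableau for the negation []~p3 & <>p3:
1. []~p3 & <>p3, w0
2. []~p3, w0
3. <>p3, w0
4. p3, w1
5. ~p3, w1
Accessibility: w0Rw1
Branch closes: p3 and ~p3 both at w1.
Every branch of the negation's tableau closes; the branch above is one of them.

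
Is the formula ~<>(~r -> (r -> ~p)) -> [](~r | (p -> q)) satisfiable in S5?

1. ~<>(~r -> (r -> ~p)) -> [](~r | (p -> q)), w0
2. [](~r | (p -> q)), w0
3. ~r | (p -> q), w0
4. p -> q, w0
5. q, w0
Accessibility: w0Rw0

Satisfiable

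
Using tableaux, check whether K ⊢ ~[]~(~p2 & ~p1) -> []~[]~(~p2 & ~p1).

Invalid (countermodel exists)

Tableau for the negation ~(~[]~(~p2 & ~p1) -> []~[]~(~p2 & ~p1)):
1. ~(~[]~(~p2 & ~p1) -> []~[]~(~p2 & ~p1)), 0
2. ~[]~(~p2 & ~p1), 0
3. ~[]~[]~(~p2 & ~p1), 0
4. ~p2 & ~p1, 1
5. ~p2, 1
6. ~p1, 1
7. []~(~p2 & ~p1), 2
Accessibility: 0R1, 0R2
The negation has an open branch (countermodel exists).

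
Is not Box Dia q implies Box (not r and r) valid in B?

Tableau for the negation not (not Box Dia q implies Box (not r and r)):
1. not (not Box Dia q implies Box (not r and r)), u
2. not Box Dia q, u
3. not Box (not r and r), u
4. not Dia q, v
5. not q, u
6. not q, v
7. not (not r and r), w
8. not r, w
Accessibility: uRu, uRv, uRw, vRu, vRv, wRu, wRw
The negation has an open branch (countermodel exists).

Not valid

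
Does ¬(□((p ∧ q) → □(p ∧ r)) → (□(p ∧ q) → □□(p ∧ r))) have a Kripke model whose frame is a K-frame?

1. ¬(□((p ∧ q) → □(p ∧ r)) → (□(p ∧ q) → □□(p ∧ r))), 0
2. □((p ∧ q) → □(p ∧ r)), 0   [¬→-rule on 1]
3. ¬(□(p ∧ q) → □□(p ∧ r)), 0   [¬→-rule on 1]
4. □(p ∧ q), 0   [¬→-rule on 3]
5. ¬□□(p ∧ r), 0   [¬→-rule on 3]
6. ¬□(p ∧ r), 1   [¬□-rule on 5: fresh world 1, 0R1]
7. (p ∧ q) → □(p ∧ r), 1   [□-rule on 2 via 0R1]
8. p ∧ q, 1   [□-rule on 4 via 0R1]
9. p, 1   [∧-rule on 8]
10. q, 1   [∧-rule on 8]
11. □(p ∧ r), 1   [→-rule on 7 (branches; this branch)]
12. ¬(p ∧ r), 2   [¬□-rule on 6: fresh world 2, 1R2]
13. p ∧ r, 2   [□-rule on 11 via 1R2]
14. p, 2   [∧-rule on 13]
15. r, 2   [∧-rule on 13]
16. ¬r, 2   [¬∧-rule on 12 (branches; this branch)]
Accessibility: 0R1, 1R2
Branch closes: r and ¬r both at 2.
All branches of the tableau close; one closing branch shown above.

Unsatisfiable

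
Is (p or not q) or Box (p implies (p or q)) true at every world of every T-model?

Valid in T

Tableau for the negation not ((p or not q) or Box (p implies (p or q))):
1. not ((p or not q) or Box (p implies (p or q))), 0
2. not (p or not q), 0
3. not Box (p implies (p or q)), 0
4. not p, 0
5. q, 0
6. not (p implies (p or q)), 1
7. p, 1
8. not (p or q), 1
9. not p, 1
10. not q, 1
Accessibility: 0R0, 0R1, 1R1
Branch closes: p and not p both at 1.
Every branch of the negation's tableau closes; the branch above is one of them.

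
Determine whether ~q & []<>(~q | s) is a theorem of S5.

No, not valid

Tableau for the negation ~(~q & []<>(~q | s)):
1. ~(~q & []<>(~q | s)), u
2. ~[]<>(~q | s), u
3. ~<>(~q | s), v
4. ~(~q | s), u
5. q, u
6. ~s, u
7. ~(~q | s), v
8. q, v
9. ~s, v
Accessibility: uRu, uRv, vRu, vRv
The negation has an open branch (countermodel exists).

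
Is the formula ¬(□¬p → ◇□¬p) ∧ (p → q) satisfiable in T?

Unsatisfiable (every branch closes)

1. ¬(□¬p → ◇□¬p) ∧ (p → q), 0
2. ¬(□¬p → ◇□¬p), 0
3. p → q, 0
4. □¬p, 0
5. ¬◇□¬p, 0
6. ¬p, 0
7. ¬□¬p, 0
8. q, 0
9. p, 1
10. ¬p, 1
Accessibility: 0R0, 0R1, 1R1
Branch closes: p and ¬p both at 1.
All branches of the tableau close; one closing branch shown above.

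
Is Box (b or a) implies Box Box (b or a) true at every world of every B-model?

Invalid (countermodel exists)

Tableau for the negation not (Box (b or a) implies Box Box (b or a)):
1. not (Box (b or a) implies Box Box (b or a)), 0
2. Box (b or a), 0
3. not Box Box (b or a), 0
4. b or a, 0
5. a, 0
6. not Box (b or a), 1
7. b or a, 1
8. a, 1
9. not (b or a), 2
10. not b, 2
11. not a, 2
Accessibility: 0R0, 0R1, 1R0, 1R1, 1R2, 2R1, 2R2
The negation has an open branch (countermodel exists).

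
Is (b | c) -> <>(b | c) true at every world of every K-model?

Invalid (countermodel exists)

Tableau for the negation ~((b | c) -> <>(b | c)):
1. ~((b | c) -> <>(b | c)), u
2. b | c, u
3. ~<>(b | c), u
4. c, u
The negation has an open branch (countermodel exists).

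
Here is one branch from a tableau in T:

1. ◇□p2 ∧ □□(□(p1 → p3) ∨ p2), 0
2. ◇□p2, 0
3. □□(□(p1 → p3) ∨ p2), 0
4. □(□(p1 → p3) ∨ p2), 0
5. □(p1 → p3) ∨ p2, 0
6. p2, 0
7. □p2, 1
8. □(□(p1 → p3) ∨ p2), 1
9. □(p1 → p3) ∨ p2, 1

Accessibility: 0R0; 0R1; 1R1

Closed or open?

There is no literal clash: for every atom and world, at most one sign appears.

Not closed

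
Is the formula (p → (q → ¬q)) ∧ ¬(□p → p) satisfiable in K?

1. (p → (q → ¬q)) ∧ ¬(□p → p), w0
2. p → (q → ¬q), w0
3. ¬(□p → p), w0
4. □p, w0
5. ¬p, w0
6. q → ¬q, w0
7. ¬q, w0

Satisfiable (open branch found)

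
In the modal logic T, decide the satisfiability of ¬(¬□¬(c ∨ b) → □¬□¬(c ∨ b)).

Satisfiable (open branch found)

1. ¬(¬□¬(c ∨ b) → □¬□¬(c ∨ b)), 0
2. ¬□¬(c ∨ b), 0   [¬→-rule on 1]
3. ¬□¬□¬(c ∨ b), 0   [¬→-rule on 1]
4. c ∨ b, 1   [¬□-rule on 2: fresh world 1, 0R1]
5. b, 1   [∨-rule on 4 (branches; this branch)]
6. □¬(c ∨ b), 2   [¬□-rule on 3: fresh world 2, 0R2]
7. ¬(c ∨ b), 2   [□-rule on 6 via 2R2]
8. ¬c, 2   [¬∨-rule on 7]
9. ¬b, 2   [¬∨-rule on 7]
Accessibility: 0R0, 0R1, 0R2, 1R1, 2R2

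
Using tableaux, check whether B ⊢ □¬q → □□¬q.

No, not valid

Tableau for the negation ¬(□¬q → □□¬q):
1. ¬(□¬q → □□¬q), w0
2. □¬q, w0
3. ¬□□¬q, w0
4. ¬q, w0
5. ¬□¬q, w1
6. ¬q, w1
7. q, w2
Accessibility: w0Rw0, w0Rw1, w1Rw0, w1Rw1, w1Rw2, w2Rw1, w2Rw2
The negation has an open branch (countermodel exists).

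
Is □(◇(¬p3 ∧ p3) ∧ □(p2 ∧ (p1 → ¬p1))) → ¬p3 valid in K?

Tableau for the negation ¬(□(◇(¬p3 ∧ p3) ∧ □(p2 ∧ (p1 → ¬p1))) → ¬p3):
1. ¬(□(◇(¬p3 ∧ p3) ∧ □(p2 ∧ (p1 → ¬p1))) → ¬p3), w0
2. □(◇(¬p3 ∧ p3) ∧ □(p2 ∧ (p1 → ¬p1))), w0
3. p3, w0
The negation has an open branch (countermodel exists).

No, not valid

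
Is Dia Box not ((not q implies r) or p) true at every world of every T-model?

Invalid (countermodel exists)

Tableau for the negation not Dia Box not ((not q implies r) or p):
1. not Dia Box not ((not q implies r) or p), w0
2. not Box not ((not q implies r) or p), w0   [neg-Dia-rule on 1 via w0Rw0]
3. (not q implies r) or p, w1   [neg-Box-rule on 2: fresh world w1, w0Rw1]
4. not Box not ((not q implies r) or p), w1   [neg-Dia-rule on 1 via w0Rw1]
5. p, w1   [or-rule on 3 (branches; this branch)]
6. (not q implies r) or p, w2   [neg-Box-rule on 4: fresh world w2, w1Rw2]
7. p, w2   [or-rule on 6 (branches; this branch)]
Accessibility: w0Rw0, w0Rw1, w1Rw1, w1Rw2, w2Rw2
The negation has an open branch (countermodel exists).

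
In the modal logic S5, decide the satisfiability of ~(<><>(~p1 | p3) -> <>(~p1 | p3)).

1. ~(<><>(~p1 | p3) -> <>(~p1 | p3)), u
2. <><>(~p1 | p3), u
3. ~<>(~p1 | p3), u
4. ~(~p1 | p3), u
5. p1, u
6. ~p3, u
7. <>(~p1 | p3), v
8. ~(~p1 | p3), v
9. p1, v
10. ~p3, v
11. ~p1 | p3, w
12. ~(~p1 | p3), w
13. p1, w
14. ~p3, w
15. p3, w
Accessibility: uRu, uRv, uRw, vRu, vRv, vRw, wRu, wRv, wRw
Branch closes: p3 and ~p3 both at w.
Every branch closes; the branch above is one of them.

Unsatisfiable (every branch closes)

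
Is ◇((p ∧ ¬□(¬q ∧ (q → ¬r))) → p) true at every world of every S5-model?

Valid in S5

Tableau for the negation ¬◇((p ∧ ¬□(¬q ∧ (q → ¬r))) → p):
1. ¬◇((p ∧ ¬□(¬q ∧ (q → ¬r))) → p), 0
2. ¬((p ∧ ¬□(¬q ∧ (q → ¬r))) → p), 0   [¬◇-rule on 1 via 0R0]
3. p ∧ ¬□(¬q ∧ (q → ¬r)), 0   [¬→-rule on 2]
4. ¬p, 0   [¬→-rule on 2]
5. p, 0   [∧-rule on 3]
6. ¬□(¬q ∧ (q → ¬r)), 0   [∧-rule on 3]
Accessibility: 0R0
Branch closes: p and ¬p both at 0.
All branches of the negation close; one closing branch shown above.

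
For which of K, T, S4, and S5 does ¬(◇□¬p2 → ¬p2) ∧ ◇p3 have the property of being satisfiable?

S5-tableau for the formula:
1. ¬(◇□¬p2 → ¬p2) ∧ ◇p3, 0
2. ¬(◇□¬p2 → ¬p2), 0
3. ◇p3, 0
4. ◇□¬p2, 0
5. p2, 0
6. p3, 1
7. □¬p2, 2
8. ¬p2, 0
Accessibility: 0R0, 0R1, 0R2, 1R0, 1R1, 1R2, 2R0, 2R1, 2R2
Branch closes: p2 and ¬p2 both at 0.
Every branch closes (one shown): unsatisfiable in S5.
S4-tableau for the formula:
1. ¬(◇□¬p2 → ¬p2) ∧ ◇p3, 0
2. ¬(◇□¬p2 → ¬p2), 0
3. ◇p3, 0
4. ◇□¬p2, 0
5. p2, 0
6. p3, 1
7. □¬p2, 2
8. ¬p2, 2
Accessibility: 0R0, 0R1, 0R2, 1R1, 2R2
Complete open branch: satisfiable in S4, hence also in K, T (this S4-model is also a K-model and a T-model).

K, T, S4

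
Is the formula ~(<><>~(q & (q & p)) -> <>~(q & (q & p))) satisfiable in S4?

No, unsatisfiable

1. ~(<><>~(q & (q & p)) -> <>~(q & (q & p))), w0
2. <><>~(q & (q & p)), w0
3. ~<>~(q & (q & p)), w0
4. q & (q & p), w0
5. q, w0
6. q & p, w0
7. p, w0
8. <>~(q & (q & p)), w1
9. q & (q & p), w1
10. q, w1
11. q & p, w1
12. p, w1
13. ~(q & (q & p)), w2
14. q & (q & p), w2
15. q, w2
16. q & p, w2
17. p, w2
18. ~(q & p), w2
19. ~p, w2
Accessibility: w0Rw0, w0Rw1, w0Rw2, w1Rw1, w1Rw2, w2Rw2
Branch closes: p and ~p both at w2.
All branches of the tableau close; one closing branch shown above.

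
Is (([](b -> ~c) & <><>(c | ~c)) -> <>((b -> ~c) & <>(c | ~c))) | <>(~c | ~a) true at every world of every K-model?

Valid

Tableau for the negation ~((([](b -> ~c) & <><>(c | ~c)) -> <>((b -> ~c) & <>(c | ~c))) | <>(~c | ~a)):
1. ~((([](b -> ~c) & <><>(c | ~c)) -> <>((b -> ~c) & <>(c | ~c))) | <>(~c | ~a)), 0
2. ~(([](b -> ~c) & <><>(c | ~c)) -> <>((b -> ~c) & <>(c | ~c))), 0   [~|-rule on 1]
3. ~<>(~c | ~a), 0   [~|-rule on 1]
4. [](b -> ~c) & <><>(c | ~c), 0   [~->-rule on 2]
5. ~<>((b -> ~c) & <>(c | ~c)), 0   [~->-rule on 2]
6. [](b -> ~c), 0   [&-rule on 4]
7. <><>(c | ~c), 0   [&-rule on 4]
8. <>(c | ~c), 1   [<>-rule on 7: fresh world 1, 0R1]
9. ~(~c | ~a), 1   [~<>-rule on 3 via 0R1]
10. c, 1   [~|-rule on 9]
11. a, 1   [~|-rule on 9]
12. ~((b -> ~c) & <>(c | ~c)), 1   [~<>-rule on 5 via 0R1]
13. b -> ~c, 1   [[]-rule on 6 via 0R1]
14. ~<>(c | ~c), 1   [~&-rule on 12 (branches; this branch)]
15. ~b, 1   [->-rule on 13 (branches; this branch)]
16. c | ~c, 2   [<>-rule on 8: fresh world 2, 1R2]
17. ~(c | ~c), 2   [~<>-rule on 14 via 1R2]
18. ~c, 2   [~|-rule on 17]
19. c, 2   [~|-rule on 17]
Accessibility: 0R1, 1R2
Branch closes: c and ~c both at 2.
All branches of the negation close; one closing branch shown above.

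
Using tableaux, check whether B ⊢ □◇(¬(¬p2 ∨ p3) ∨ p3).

Not valid

Tableau for the negation ¬□◇(¬(¬p2 ∨ p3) ∨ p3):
1. ¬□◇(¬(¬p2 ∨ p3) ∨ p3), w0
2. ¬◇(¬(¬p2 ∨ p3) ∨ p3), w1   [¬□-rule on 1: fresh world w1, w0Rw1]
3. ¬(¬(¬p2 ∨ p3) ∨ p3), w0   [¬◇-rule on 2 via w1Rw0]
4. ¬p2 ∨ p3, w0   [¬∨-rule on 3]
5. ¬p3, w0   [¬∨-rule on 3]
6. ¬(¬(¬p2 ∨ p3) ∨ p3), w1   [¬◇-rule on 2 via w1Rw1]
7. ¬p2 ∨ p3, w1   [¬∨-rule on 6]
8. ¬p3, w1   [¬∨-rule on 6]
9. ¬p2, w0   [∨-rule on 4 (branches; this branch)]
10. ¬p2, w1   [∨-rule on 7 (branches; this branch)]
Accessibility: w0Rw0, w0Rw1, w1Rw0, w1Rw1
The negation has an open branch (countermodel exists).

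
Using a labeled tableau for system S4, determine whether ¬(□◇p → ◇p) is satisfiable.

1. ¬(□◇p → ◇p), w0
2. □◇p, w0
3. ¬◇p, w0
4. ◇p, w0
5. ¬p, w0
6. p, w1
7. ◇p, w1
8. ¬p, w1
Accessibility: w0Rw0, w0Rw1, w1Rw1
Branch closes: p and ¬p both at w1.
All branches of the tableau close; one closing branch shown above.

No, unsatisfiable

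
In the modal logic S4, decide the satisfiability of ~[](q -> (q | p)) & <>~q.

No, unsatisfiable

1. ~[](q -> (q | p)) & <>~q, w0
2. ~[](q -> (q | p)), w0
3. <>~q, w0
4. ~(q -> (q | p)), w1
5. q, w1
6. ~(q | p), w1
7. ~q, w1
8. ~p, w1
Accessibility: w0Rw0, w0Rw1, w1Rw1
Branch closes: q and ~q both at w1.
All branches of the tableau close; one closing branch shown above.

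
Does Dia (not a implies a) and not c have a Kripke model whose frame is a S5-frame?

1. Dia (not a implies a) and not c, 0
2. Dia (not a implies a), 0   [and-rule on 1]
3. not c, 0   [and-rule on 1]
4. not a implies a, 1   [Dia-rule on 2: fresh world 1, 0R1]
5. a, 1   [implies-rule on 4 (branches; this branch)]
Accessibility: 0R0, 0R1, 1R0, 1R1

Satisfiable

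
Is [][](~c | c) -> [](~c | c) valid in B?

Valid

Tableau for the negation ~([][](~c | c) -> [](~c | c)):
1. ~([][](~c | c) -> [](~c | c)), u
2. [][](~c | c), u
3. ~[](~c | c), u
4. [](~c | c), u
5. ~c | c, u
6. c, u
7. ~(~c | c), v
8. c, v
9. ~c, v
Accessibility: uRu, uRv, vRu, vRv
Branch closes: c and ~c both at v.
Every branch of the negation's tableau closes; the branch above is one of them.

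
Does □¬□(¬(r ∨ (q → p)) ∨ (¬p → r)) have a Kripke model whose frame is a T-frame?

1. □¬□(¬(r ∨ (q → p)) ∨ (¬p → r)), 0
2. ¬□(¬(r ∨ (q → p)) ∨ (¬p → r)), 0
3. ¬(¬(r ∨ (q → p)) ∨ (¬p → r)), 1
4. r ∨ (q → p), 1
5. ¬(¬p → r), 1
6. ¬p, 1
7. ¬r, 1
8. ¬□(¬(r ∨ (q → p)) ∨ (¬p → r)), 1
9. q → p, 1
10. ¬q, 1
11. ¬(¬(r ∨ (q → p)) ∨ (¬p → r)), 2
12. r ∨ (q → p), 2
13. ¬(¬p → r), 2
14. ¬p, 2
15. ¬r, 2
16. q → p, 2
17. ¬q, 2
Accessibility: 0R0, 0R1, 1R1, 1R2, 2R2

Yes, satisfiable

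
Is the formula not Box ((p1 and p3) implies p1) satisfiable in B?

No, unsatisfiable

1. not Box ((p1 and p3) implies p1), w0
2. not ((p1 and p3) implies p1), w1
3. p1 and p3, w1
4. not p1, w1
5. p1, w1
6. p3, w1
Accessibility: w0Rw0, w0Rw1, w1Rw0, w1Rw1
Branch closes: p1 and not p1 both at w1.
Every branch closes; the branch above is one of them.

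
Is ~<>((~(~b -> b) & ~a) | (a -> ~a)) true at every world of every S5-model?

Invalid (countermodel exists)

Tableau for the negation <>((~(~b -> b) & ~a) | (a -> ~a)):
1. <>((~(~b -> b) & ~a) | (a -> ~a)), 0
2. (~(~b -> b) & ~a) | (a -> ~a), 1   [<>-rule on 1: fresh world 1, 0R1]
3. a -> ~a, 1   [|-rule on 2 (branches; this branch)]
4. ~a, 1   [->-rule on 3 (branches; this branch)]
Accessibility: 0R0, 0R1, 1R0, 1R1
The negation has an open branch (countermodel exists).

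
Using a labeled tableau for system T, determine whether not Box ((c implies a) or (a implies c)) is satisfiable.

No, unsatisfiable

1. not Box ((c implies a) or (a implies c)), w0
2. not ((c implies a) or (a implies c)), w1   [neg-Box-rule on 1: fresh world w1, w0Rw1]
3. not (c implies a), w1   [neg-or-rule on 2]
4. not (a implies c), w1   [neg-or-rule on 2]
5. c, w1   [neg-implies-rule on 3]
6. not a, w1   [neg-implies-rule on 3]
7. a, w1   [neg-implies-rule on 4]
8. not c, w1   [neg-implies-rule on 4]
Accessibility: w0Rw0, w0Rw1, w1Rw1
Branch closes: a and not a both at w1.
(One branch shown.) All branches close.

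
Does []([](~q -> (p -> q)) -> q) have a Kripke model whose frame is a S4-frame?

1. []([](~q -> (p -> q)) -> q), w0
2. [](~q -> (p -> q)) -> q, w0   [[]-rule on 1 via w0Rw0]
3. q, w0   [->-rule on 2 (branches; this branch)]
Accessibility: w0Rw0

Satisfiable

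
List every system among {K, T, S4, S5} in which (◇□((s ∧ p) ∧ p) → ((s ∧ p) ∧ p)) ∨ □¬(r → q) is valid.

S4-tableau for the negation ¬((◇□((s ∧ p) ∧ p) → ((s ∧ p) ∧ p)) ∨ □¬(r → q)):
1. ¬((◇□((s ∧ p) ∧ p) → ((s ∧ p) ∧ p)) ∨ □¬(r → q)), 0
2. ¬(◇□((s ∧ p) ∧ p) → ((s ∧ p) ∧ p)), 0   [¬∨-rule on 1]
3. ¬□¬(r → q), 0   [¬∨-rule on 1]
4. ◇□((s ∧ p) ∧ p), 0   [¬→-rule on 2]
5. ¬((s ∧ p) ∧ p), 0   [¬→-rule on 2]
6. ¬p, 0   [¬∧-rule on 5 (branches; this branch)]
7. r → q, 1   [¬□-rule on 3: fresh world 1, 0R1]
8. q, 1   [→-rule on 7 (branches; this branch)]
9. □((s ∧ p) ∧ p), 2   [◇-rule on 4: fresh world 2, 0R2]
10. (s ∧ p) ∧ p, 2   [□-rule on 9 via 2R2]
11. s ∧ p, 2   [∧-rule on 10]
12. p, 2   [∧-rule on 10]
13. s, 2   [∧-rule on 11]
Accessibility: 0R0, 0R1, 0R2, 1R1, 2R2
Complete open branch: countermodel on an S4-frame, so not valid in S4, nor in K, T (the same frame is also a K-frame and a T-frame).
S5-tableau for the negation ¬((◇□((s ∧ p) ∧ p) → ((s ∧ p) ∧ p)) ∨ □¬(r → q)):
1. ¬((◇□((s ∧ p) ∧ p) → ((s ∧ p) ∧ p)) ∨ □¬(r → q)), 0
2. ¬(◇□((s ∧ p) ∧ p) → ((s ∧ p) ∧ p)), 0   [¬∨-rule on 1]
3. ¬□¬(r → q), 0   [¬∨-rule on 1]
4. ◇□((s ∧ p) ∧ p), 0   [¬→-rule on 2]
5. ¬((s ∧ p) ∧ p), 0   [¬→-rule on 2]
6. ¬(s ∧ p), 0   [¬∧-rule on 5 (branches; this branch)]
7. ¬s, 0   [¬∧-rule on 6 (branches; this branch)]
8. r → q, 1   [¬□-rule on 3: fresh world 1, 0R1]
9. q, 1   [→-rule on 8 (branches; this branch)]
10. □((s ∧ p) ∧ p), 2   [◇-rule on 4: fresh world 2, 0R2]
11. (s ∧ p) ∧ p, 0   [□-rule on 10 via 2R0]
12. s ∧ p, 0   [∧-rule on 11]
13. p, 0   [∧-rule on 11]
14. s, 0   [∧-rule on 12]
Accessibility: 0R0, 0R1, 0R2, 1R0, 1R1, 1R2, 2R0, 2R1, 2R2
Branch closes: s and ¬s both at 0.
Every branch closes (one shown): valid in S5.

S5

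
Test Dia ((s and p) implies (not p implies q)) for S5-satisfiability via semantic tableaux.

Yes, satisfiable

1. Dia ((s and p) implies (not p implies q)), u
2. (s and p) implies (not p implies q), v
3. not p implies q, v
4. q, v
Accessibility: uRu, uRv, vRu, vRv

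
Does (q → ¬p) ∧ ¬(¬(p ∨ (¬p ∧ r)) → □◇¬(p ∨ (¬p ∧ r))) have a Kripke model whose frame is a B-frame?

No, unsatisfiable

1. (q → ¬p) ∧ ¬(¬(p ∨ (¬p ∧ r)) → □◇¬(p ∨ (¬p ∧ r))), u
2. q → ¬p, u
3. ¬(¬(p ∨ (¬p ∧ r)) → □◇¬(p ∨ (¬p ∧ r))), u
4. ¬(p ∨ (¬p ∧ r)), u
5. ¬□◇¬(p ∨ (¬p ∧ r)), u
6. ¬p, u
7. ¬(¬p ∧ r), u
8. ¬r, u
9. ¬◇¬(p ∨ (¬p ∧ r)), v
10. p ∨ (¬p ∧ r), u
11. p ∨ (¬p ∧ r), v
12. ¬p ∧ r, u
13. r, u
Accessibility: uRu, uRv, vRu, vRv
Branch closes: r and ¬r both at u.
(One branch shown.) All branches close.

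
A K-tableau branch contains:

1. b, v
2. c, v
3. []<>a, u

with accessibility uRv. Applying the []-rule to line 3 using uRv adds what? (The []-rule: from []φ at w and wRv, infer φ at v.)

<>a, v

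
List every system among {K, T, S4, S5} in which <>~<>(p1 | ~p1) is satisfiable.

K-tableau for the formula:
1. <>~<>(p1 | ~p1), u
2. ~<>(p1 | ~p1), v   [<>-rule on 1: fresh world v, uRv]
Accessibility: uRv
Complete open branch: satisfiable in K.
T-tableau for the formula:
1. <>~<>(p1 | ~p1), u
2. ~<>(p1 | ~p1), v   [<>-rule on 1: fresh world v, uRv]
3. ~(p1 | ~p1), v   [~<>-rule on 2 via vRv]
4. ~p1, v   [~|-rule on 3]
5. p1, v   [~|-rule on 3]
Accessibility: uRu, uRv, vRv
Branch closes: p1 and ~p1 both at v.
Every branch closes (one shown): unsatisfiable in T, hence also in S4, S5 (every S4/S5-frame is a T-frame).

K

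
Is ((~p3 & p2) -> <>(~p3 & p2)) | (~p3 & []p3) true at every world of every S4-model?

Tableau for the negation ~(((~p3 & p2) -> <>(~p3 & p2)) | (~p3 & []p3)):
1. ~(((~p3 & p2) -> <>(~p3 & p2)) | (~p3 & []p3)), u
2. ~((~p3 & p2) -> <>(~p3 & p2)), u
3. ~(~p3 & []p3), u
4. ~p3 & p2, u
5. ~<>(~p3 & p2), u
6. ~p3, u
7. p2, u
8. ~(~p3 & p2), u
9. ~[]p3, u
10. ~p2, u
Accessibility: uRu
Branch closes: p2 and ~p2 both at u.
All branches of the negation close; one closing branch shown above.

Valid in S4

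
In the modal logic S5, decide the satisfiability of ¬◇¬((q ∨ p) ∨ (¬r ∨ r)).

Yes, satisfiable

1. ¬◇¬((q ∨ p) ∨ (¬r ∨ r)), u
2. (q ∨ p) ∨ (¬r ∨ r), u
3. ¬r ∨ r, u
4. r, u
Accessibility: uRu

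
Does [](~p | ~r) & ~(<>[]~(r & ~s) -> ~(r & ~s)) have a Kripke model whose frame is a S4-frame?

Satisfiable

1. [](~p | ~r) & ~(<>[]~(r & ~s) -> ~(r & ~s)), w0
2. [](~p | ~r), w0   [&-rule on 1]
3. ~(<>[]~(r & ~s) -> ~(r & ~s)), w0   [&-rule on 1]
4. <>[]~(r & ~s), w0   [~->-rule on 3]
5. r & ~s, w0   [~->-rule on 3]
6. r, w0   [&-rule on 5]
7. ~s, w0   [&-rule on 5]
8. ~p | ~r, w0   [[]-rule on 2 via w0Rw0]
9. ~p, w0   [|-rule on 8 (branches; this branch)]
10. []~(r & ~s), w1   [<>-rule on 4: fresh world w1, w0Rw1]
11. ~p | ~r, w1   [[]-rule on 2 via w0Rw1]
12. ~(r & ~s), w1   [[]-rule on 10 via w1Rw1]
13. ~r, w1   [|-rule on 11 (branches; this branch)]
14. s, w1   [~&-rule on 12 (branches; this branch)]
Accessibility: w0Rw0, w0Rw1, w1Rw1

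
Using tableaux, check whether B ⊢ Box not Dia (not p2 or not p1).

Tableau for the negation not Box not Dia (not p2 or not p1):
1. not Box not Dia (not p2 or not p1), u
2. Dia (not p2 or not p1), v
3. not p2 or not p1, w
4. not p1, w
Accessibility: uRu, uRv, vRu, vRv, vRw, wRv, wRw
The negation has an open branch (countermodel exists).

Invalid (countermodel exists)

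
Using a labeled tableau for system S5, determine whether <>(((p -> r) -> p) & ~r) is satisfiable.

Satisfiable

1. <>(((p -> r) -> p) & ~r), w0
2. ((p -> r) -> p) & ~r, w1   [<>-rule on 1: fresh world w1, w0Rw1]
3. (p -> r) -> p, w1   [&-rule on 2]
4. ~r, w1   [&-rule on 2]
5. p, w1   [->-rule on 3 (branches; this branch)]
Accessibility: w0Rw0, w0Rw1, w1Rw0, w1Rw1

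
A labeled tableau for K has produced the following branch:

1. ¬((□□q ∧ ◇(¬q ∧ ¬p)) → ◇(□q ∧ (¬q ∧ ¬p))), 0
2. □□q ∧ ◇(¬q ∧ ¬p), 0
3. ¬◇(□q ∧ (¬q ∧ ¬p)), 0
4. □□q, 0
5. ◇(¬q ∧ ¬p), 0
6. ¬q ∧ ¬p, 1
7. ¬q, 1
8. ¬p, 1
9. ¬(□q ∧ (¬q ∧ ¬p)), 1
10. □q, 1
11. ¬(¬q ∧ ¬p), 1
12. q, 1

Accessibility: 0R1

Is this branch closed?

Yes, closed

Both q and ¬q appear at 1.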